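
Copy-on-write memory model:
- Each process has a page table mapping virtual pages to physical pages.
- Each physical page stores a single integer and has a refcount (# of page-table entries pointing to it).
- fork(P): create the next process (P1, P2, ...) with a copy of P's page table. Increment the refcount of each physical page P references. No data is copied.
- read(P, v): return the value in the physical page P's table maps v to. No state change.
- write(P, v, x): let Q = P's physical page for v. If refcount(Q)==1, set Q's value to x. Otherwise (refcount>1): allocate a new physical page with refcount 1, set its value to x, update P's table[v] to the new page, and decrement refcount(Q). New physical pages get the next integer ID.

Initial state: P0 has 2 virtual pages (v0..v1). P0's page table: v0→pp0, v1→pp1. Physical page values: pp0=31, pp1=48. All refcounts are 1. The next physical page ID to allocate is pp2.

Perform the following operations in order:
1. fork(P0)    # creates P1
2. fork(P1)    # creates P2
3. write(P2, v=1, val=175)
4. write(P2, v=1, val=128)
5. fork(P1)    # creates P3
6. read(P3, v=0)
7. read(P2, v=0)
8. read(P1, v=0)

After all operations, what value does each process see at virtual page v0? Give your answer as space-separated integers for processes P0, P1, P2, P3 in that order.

Op 1: fork(P0) -> P1. 2 ppages; refcounts: pp0:2 pp1:2
Op 2: fork(P1) -> P2. 2 ppages; refcounts: pp0:3 pp1:3
Op 3: write(P2, v1, 175). refcount(pp1)=3>1 -> COPY to pp2. 3 ppages; refcounts: pp0:3 pp1:2 pp2:1
Op 4: write(P2, v1, 128). refcount(pp2)=1 -> write in place. 3 ppages; refcounts: pp0:3 pp1:2 pp2:1
Op 5: fork(P1) -> P3. 3 ppages; refcounts: pp0:4 pp1:3 pp2:1
Op 6: read(P3, v0) -> 31. No state change.
Op 7: read(P2, v0) -> 31. No state change.
Op 8: read(P1, v0) -> 31. No state change.
P0: v0 -> pp0 = 31
P1: v0 -> pp0 = 31
P2: v0 -> pp0 = 31
P3: v0 -> pp0 = 31

Answer: 31 31 31 31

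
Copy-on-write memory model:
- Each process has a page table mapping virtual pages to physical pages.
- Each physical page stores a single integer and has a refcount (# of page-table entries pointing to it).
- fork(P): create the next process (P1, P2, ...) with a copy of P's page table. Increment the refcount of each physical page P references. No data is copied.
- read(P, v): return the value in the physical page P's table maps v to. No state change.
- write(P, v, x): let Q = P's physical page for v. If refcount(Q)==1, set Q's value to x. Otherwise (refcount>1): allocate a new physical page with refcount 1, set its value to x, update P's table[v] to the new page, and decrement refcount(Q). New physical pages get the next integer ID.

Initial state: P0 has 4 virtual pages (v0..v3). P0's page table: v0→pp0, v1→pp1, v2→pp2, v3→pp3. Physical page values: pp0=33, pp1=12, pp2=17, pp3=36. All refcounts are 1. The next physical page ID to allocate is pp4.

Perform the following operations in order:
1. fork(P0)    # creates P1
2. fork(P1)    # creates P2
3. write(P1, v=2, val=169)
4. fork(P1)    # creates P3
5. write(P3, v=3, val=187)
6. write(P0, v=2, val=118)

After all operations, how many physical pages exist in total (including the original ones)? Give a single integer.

Answer: 7

Derivation:
Op 1: fork(P0) -> P1. 4 ppages; refcounts: pp0:2 pp1:2 pp2:2 pp3:2
Op 2: fork(P1) -> P2. 4 ppages; refcounts: pp0:3 pp1:3 pp2:3 pp3:3
Op 3: write(P1, v2, 169). refcount(pp2)=3>1 -> COPY to pp4. 5 ppages; refcounts: pp0:3 pp1:3 pp2:2 pp3:3 pp4:1
Op 4: fork(P1) -> P3. 5 ppages; refcounts: pp0:4 pp1:4 pp2:2 pp3:4 pp4:2
Op 5: write(P3, v3, 187). refcount(pp3)=4>1 -> COPY to pp5. 6 ppages; refcounts: pp0:4 pp1:4 pp2:2 pp3:3 pp4:2 pp5:1
Op 6: write(P0, v2, 118). refcount(pp2)=2>1 -> COPY to pp6. 7 ppages; refcounts: pp0:4 pp1:4 pp2:1 pp3:3 pp4:2 pp5:1 pp6:1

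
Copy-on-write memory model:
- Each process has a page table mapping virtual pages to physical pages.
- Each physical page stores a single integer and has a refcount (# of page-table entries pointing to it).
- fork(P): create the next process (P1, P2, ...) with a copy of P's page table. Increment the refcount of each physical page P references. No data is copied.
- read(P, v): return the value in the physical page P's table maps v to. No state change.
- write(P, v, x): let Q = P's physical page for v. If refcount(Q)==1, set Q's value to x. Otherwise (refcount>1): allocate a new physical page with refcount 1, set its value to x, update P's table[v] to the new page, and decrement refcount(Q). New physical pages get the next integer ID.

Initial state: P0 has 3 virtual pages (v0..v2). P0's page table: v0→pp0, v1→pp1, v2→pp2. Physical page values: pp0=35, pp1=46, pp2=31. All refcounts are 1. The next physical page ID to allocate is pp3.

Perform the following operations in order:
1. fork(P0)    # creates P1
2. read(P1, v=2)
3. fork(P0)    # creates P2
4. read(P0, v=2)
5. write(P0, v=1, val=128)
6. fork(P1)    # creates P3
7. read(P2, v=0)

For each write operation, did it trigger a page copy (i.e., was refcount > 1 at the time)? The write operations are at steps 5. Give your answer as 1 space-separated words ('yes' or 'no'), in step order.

Op 1: fork(P0) -> P1. 3 ppages; refcounts: pp0:2 pp1:2 pp2:2
Op 2: read(P1, v2) -> 31. No state change.
Op 3: fork(P0) -> P2. 3 ppages; refcounts: pp0:3 pp1:3 pp2:3
Op 4: read(P0, v2) -> 31. No state change.
Op 5: write(P0, v1, 128). refcount(pp1)=3>1 -> COPY to pp3. 4 ppages; refcounts: pp0:3 pp1:2 pp2:3 pp3:1
Op 6: fork(P1) -> P3. 4 ppages; refcounts: pp0:4 pp1:3 pp2:4 pp3:1
Op 7: read(P2, v0) -> 35. No state change.

yes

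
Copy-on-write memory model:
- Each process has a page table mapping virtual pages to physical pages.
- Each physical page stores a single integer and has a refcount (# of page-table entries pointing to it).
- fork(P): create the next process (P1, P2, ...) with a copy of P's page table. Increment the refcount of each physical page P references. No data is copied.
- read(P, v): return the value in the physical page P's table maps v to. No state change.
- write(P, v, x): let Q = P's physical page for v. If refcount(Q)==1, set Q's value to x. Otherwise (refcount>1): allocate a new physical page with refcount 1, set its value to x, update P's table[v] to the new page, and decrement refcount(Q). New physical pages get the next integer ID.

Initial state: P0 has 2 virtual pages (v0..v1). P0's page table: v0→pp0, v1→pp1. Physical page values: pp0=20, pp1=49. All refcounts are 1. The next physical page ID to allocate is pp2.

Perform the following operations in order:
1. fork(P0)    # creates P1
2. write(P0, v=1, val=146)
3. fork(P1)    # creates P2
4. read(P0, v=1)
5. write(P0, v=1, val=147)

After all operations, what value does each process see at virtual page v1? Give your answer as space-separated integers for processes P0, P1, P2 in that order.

Op 1: fork(P0) -> P1. 2 ppages; refcounts: pp0:2 pp1:2
Op 2: write(P0, v1, 146). refcount(pp1)=2>1 -> COPY to pp2. 3 ppages; refcounts: pp0:2 pp1:1 pp2:1
Op 3: fork(P1) -> P2. 3 ppages; refcounts: pp0:3 pp1:2 pp2:1
Op 4: read(P0, v1) -> 146. No state change.
Op 5: write(P0, v1, 147). refcount(pp2)=1 -> write in place. 3 ppages; refcounts: pp0:3 pp1:2 pp2:1
P0: v1 -> pp2 = 147
P1: v1 -> pp1 = 49
P2: v1 -> pp1 = 49

Answer: 147 49 49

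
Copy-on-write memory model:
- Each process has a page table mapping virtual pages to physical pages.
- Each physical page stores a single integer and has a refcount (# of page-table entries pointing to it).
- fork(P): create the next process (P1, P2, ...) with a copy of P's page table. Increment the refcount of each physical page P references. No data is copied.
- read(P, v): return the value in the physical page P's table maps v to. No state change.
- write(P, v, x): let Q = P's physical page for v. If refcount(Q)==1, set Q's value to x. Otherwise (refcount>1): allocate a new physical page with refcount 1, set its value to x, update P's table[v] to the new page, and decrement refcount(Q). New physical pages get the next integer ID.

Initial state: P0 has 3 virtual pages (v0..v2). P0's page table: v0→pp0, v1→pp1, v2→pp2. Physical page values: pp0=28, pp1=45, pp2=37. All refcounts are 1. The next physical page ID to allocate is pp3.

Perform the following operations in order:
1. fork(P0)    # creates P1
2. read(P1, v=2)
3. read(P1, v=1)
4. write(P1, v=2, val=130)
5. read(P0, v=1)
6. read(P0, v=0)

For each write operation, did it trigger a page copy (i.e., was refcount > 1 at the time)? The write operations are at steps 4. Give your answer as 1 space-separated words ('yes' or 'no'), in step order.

Op 1: fork(P0) -> P1. 3 ppages; refcounts: pp0:2 pp1:2 pp2:2
Op 2: read(P1, v2) -> 37. No state change.
Op 3: read(P1, v1) -> 45. No state change.
Op 4: write(P1, v2, 130). refcount(pp2)=2>1 -> COPY to pp3. 4 ppages; refcounts: pp0:2 pp1:2 pp2:1 pp3:1
Op 5: read(P0, v1) -> 45. No state change.
Op 6: read(P0, v0) -> 28. No state change.

yes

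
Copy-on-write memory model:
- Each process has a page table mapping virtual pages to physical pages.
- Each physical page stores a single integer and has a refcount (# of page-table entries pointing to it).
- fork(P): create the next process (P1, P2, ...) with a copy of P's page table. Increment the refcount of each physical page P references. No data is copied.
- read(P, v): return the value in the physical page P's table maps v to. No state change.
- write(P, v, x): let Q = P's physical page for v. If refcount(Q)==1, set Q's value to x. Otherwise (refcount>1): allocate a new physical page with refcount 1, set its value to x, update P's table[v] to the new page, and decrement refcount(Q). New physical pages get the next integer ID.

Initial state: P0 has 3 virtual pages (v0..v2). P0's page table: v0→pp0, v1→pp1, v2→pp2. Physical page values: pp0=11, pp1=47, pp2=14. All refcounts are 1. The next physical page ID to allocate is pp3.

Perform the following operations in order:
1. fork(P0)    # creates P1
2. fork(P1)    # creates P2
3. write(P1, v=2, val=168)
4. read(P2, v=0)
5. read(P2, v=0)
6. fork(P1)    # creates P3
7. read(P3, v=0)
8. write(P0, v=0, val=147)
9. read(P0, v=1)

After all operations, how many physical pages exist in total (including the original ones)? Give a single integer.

Answer: 5

Derivation:
Op 1: fork(P0) -> P1. 3 ppages; refcounts: pp0:2 pp1:2 pp2:2
Op 2: fork(P1) -> P2. 3 ppages; refcounts: pp0:3 pp1:3 pp2:3
Op 3: write(P1, v2, 168). refcount(pp2)=3>1 -> COPY to pp3. 4 ppages; refcounts: pp0:3 pp1:3 pp2:2 pp3:1
Op 4: read(P2, v0) -> 11. No state change.
Op 5: read(P2, v0) -> 11. No state change.
Op 6: fork(P1) -> P3. 4 ppages; refcounts: pp0:4 pp1:4 pp2:2 pp3:2
Op 7: read(P3, v0) -> 11. No state change.
Op 8: write(P0, v0, 147). refcount(pp0)=4>1 -> COPY to pp4. 5 ppages; refcounts: pp0:3 pp1:4 pp2:2 pp3:2 pp4:1
Op 9: read(P0, v1) -> 47. No state change.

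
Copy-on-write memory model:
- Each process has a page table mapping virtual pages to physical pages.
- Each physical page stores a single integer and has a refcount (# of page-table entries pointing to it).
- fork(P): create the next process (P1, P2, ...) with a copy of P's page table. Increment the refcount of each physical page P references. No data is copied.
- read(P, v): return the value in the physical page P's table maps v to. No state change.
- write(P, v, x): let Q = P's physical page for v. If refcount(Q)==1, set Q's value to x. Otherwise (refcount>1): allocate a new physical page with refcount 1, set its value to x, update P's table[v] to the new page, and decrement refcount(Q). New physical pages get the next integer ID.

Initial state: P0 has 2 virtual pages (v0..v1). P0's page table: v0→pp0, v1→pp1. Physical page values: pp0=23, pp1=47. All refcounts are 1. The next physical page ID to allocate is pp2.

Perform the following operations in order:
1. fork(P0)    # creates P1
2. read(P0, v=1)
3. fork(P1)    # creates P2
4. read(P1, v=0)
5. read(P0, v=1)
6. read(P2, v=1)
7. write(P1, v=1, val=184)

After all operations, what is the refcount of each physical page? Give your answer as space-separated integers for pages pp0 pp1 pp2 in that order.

Answer: 3 2 1

Derivation:
Op 1: fork(P0) -> P1. 2 ppages; refcounts: pp0:2 pp1:2
Op 2: read(P0, v1) -> 47. No state change.
Op 3: fork(P1) -> P2. 2 ppages; refcounts: pp0:3 pp1:3
Op 4: read(P1, v0) -> 23. No state change.
Op 5: read(P0, v1) -> 47. No state change.
Op 6: read(P2, v1) -> 47. No state change.
Op 7: write(P1, v1, 184). refcount(pp1)=3>1 -> COPY to pp2. 3 ppages; refcounts: pp0:3 pp1:2 pp2:1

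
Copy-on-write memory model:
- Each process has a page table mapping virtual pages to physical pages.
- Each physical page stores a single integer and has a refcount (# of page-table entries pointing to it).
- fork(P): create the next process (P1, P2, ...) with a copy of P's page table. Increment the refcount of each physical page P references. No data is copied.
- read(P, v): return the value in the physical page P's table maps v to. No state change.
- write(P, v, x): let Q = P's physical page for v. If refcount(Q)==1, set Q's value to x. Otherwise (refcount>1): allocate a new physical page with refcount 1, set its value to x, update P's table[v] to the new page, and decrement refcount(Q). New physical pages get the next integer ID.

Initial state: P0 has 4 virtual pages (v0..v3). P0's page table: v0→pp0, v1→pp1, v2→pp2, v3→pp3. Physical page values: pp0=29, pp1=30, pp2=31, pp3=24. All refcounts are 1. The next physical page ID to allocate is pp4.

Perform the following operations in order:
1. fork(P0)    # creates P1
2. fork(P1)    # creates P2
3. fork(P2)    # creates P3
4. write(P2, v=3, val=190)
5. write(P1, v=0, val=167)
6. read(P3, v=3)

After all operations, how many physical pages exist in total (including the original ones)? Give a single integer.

Answer: 6

Derivation:
Op 1: fork(P0) -> P1. 4 ppages; refcounts: pp0:2 pp1:2 pp2:2 pp3:2
Op 2: fork(P1) -> P2. 4 ppages; refcounts: pp0:3 pp1:3 pp2:3 pp3:3
Op 3: fork(P2) -> P3. 4 ppages; refcounts: pp0:4 pp1:4 pp2:4 pp3:4
Op 4: write(P2, v3, 190). refcount(pp3)=4>1 -> COPY to pp4. 5 ppages; refcounts: pp0:4 pp1:4 pp2:4 pp3:3 pp4:1
Op 5: write(P1, v0, 167). refcount(pp0)=4>1 -> COPY to pp5. 6 ppages; refcounts: pp0:3 pp1:4 pp2:4 pp3:3 pp4:1 pp5:1
Op 6: read(P3, v3) -> 24. No state change.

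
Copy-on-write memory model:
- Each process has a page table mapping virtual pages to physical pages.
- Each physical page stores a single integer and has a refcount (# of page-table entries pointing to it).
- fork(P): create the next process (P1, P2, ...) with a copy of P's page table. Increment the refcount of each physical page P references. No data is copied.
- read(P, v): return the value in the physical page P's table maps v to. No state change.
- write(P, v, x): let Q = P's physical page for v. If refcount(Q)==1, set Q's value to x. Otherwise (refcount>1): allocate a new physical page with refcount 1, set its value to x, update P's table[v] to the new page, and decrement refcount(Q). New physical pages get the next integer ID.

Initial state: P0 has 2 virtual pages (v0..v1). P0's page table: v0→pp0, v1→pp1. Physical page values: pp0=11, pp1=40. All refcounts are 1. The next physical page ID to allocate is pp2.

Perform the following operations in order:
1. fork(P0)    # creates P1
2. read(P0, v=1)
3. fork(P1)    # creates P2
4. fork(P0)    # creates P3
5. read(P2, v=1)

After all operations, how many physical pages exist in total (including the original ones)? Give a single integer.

Answer: 2

Derivation:
Op 1: fork(P0) -> P1. 2 ppages; refcounts: pp0:2 pp1:2
Op 2: read(P0, v1) -> 40. No state change.
Op 3: fork(P1) -> P2. 2 ppages; refcounts: pp0:3 pp1:3
Op 4: fork(P0) -> P3. 2 ppages; refcounts: pp0:4 pp1:4
Op 5: read(P2, v1) -> 40. No state change.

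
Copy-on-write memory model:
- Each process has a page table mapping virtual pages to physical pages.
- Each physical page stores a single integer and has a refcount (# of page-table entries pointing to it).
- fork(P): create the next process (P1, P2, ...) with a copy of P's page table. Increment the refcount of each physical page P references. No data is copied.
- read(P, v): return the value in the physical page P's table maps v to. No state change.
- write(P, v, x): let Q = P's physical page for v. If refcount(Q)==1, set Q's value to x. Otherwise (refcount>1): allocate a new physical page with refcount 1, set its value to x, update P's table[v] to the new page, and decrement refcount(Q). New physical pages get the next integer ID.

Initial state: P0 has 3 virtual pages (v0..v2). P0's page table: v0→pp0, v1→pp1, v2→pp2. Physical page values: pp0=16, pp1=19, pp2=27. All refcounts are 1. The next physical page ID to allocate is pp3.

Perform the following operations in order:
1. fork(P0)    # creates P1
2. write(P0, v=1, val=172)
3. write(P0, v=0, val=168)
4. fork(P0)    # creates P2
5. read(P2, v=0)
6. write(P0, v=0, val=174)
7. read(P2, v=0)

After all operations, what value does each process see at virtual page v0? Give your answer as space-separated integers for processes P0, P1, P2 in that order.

Op 1: fork(P0) -> P1. 3 ppages; refcounts: pp0:2 pp1:2 pp2:2
Op 2: write(P0, v1, 172). refcount(pp1)=2>1 -> COPY to pp3. 4 ppages; refcounts: pp0:2 pp1:1 pp2:2 pp3:1
Op 3: write(P0, v0, 168). refcount(pp0)=2>1 -> COPY to pp4. 5 ppages; refcounts: pp0:1 pp1:1 pp2:2 pp3:1 pp4:1
Op 4: fork(P0) -> P2. 5 ppages; refcounts: pp0:1 pp1:1 pp2:3 pp3:2 pp4:2
Op 5: read(P2, v0) -> 168. No state change.
Op 6: write(P0, v0, 174). refcount(pp4)=2>1 -> COPY to pp5. 6 ppages; refcounts: pp0:1 pp1:1 pp2:3 pp3:2 pp4:1 pp5:1
Op 7: read(P2, v0) -> 168. No state change.
P0: v0 -> pp5 = 174
P1: v0 -> pp0 = 16
P2: v0 -> pp4 = 168

Answer: 174 16 168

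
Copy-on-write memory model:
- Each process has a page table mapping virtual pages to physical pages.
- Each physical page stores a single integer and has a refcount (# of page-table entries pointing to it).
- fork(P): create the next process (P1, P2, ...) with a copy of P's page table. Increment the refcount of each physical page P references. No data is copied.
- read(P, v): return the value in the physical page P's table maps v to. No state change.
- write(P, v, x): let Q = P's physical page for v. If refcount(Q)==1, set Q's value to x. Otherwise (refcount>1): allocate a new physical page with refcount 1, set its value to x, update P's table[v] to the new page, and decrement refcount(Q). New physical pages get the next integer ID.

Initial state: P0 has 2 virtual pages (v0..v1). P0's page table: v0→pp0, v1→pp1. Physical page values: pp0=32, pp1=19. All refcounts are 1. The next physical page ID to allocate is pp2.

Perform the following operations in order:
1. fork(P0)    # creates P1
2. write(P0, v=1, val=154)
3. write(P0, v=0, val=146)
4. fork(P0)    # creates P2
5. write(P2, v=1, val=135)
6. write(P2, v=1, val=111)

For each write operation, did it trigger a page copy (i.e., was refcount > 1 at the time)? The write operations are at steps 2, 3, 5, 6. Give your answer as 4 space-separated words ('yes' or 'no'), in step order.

Op 1: fork(P0) -> P1. 2 ppages; refcounts: pp0:2 pp1:2
Op 2: write(P0, v1, 154). refcount(pp1)=2>1 -> COPY to pp2. 3 ppages; refcounts: pp0:2 pp1:1 pp2:1
Op 3: write(P0, v0, 146). refcount(pp0)=2>1 -> COPY to pp3. 4 ppages; refcounts: pp0:1 pp1:1 pp2:1 pp3:1
Op 4: fork(P0) -> P2. 4 ppages; refcounts: pp0:1 pp1:1 pp2:2 pp3:2
Op 5: write(P2, v1, 135). refcount(pp2)=2>1 -> COPY to pp4. 5 ppages; refcounts: pp0:1 pp1:1 pp2:1 pp3:2 pp4:1
Op 6: write(P2, v1, 111). refcount(pp4)=1 -> write in place. 5 ppages; refcounts: pp0:1 pp1:1 pp2:1 pp3:2 pp4:1

yes yes yes no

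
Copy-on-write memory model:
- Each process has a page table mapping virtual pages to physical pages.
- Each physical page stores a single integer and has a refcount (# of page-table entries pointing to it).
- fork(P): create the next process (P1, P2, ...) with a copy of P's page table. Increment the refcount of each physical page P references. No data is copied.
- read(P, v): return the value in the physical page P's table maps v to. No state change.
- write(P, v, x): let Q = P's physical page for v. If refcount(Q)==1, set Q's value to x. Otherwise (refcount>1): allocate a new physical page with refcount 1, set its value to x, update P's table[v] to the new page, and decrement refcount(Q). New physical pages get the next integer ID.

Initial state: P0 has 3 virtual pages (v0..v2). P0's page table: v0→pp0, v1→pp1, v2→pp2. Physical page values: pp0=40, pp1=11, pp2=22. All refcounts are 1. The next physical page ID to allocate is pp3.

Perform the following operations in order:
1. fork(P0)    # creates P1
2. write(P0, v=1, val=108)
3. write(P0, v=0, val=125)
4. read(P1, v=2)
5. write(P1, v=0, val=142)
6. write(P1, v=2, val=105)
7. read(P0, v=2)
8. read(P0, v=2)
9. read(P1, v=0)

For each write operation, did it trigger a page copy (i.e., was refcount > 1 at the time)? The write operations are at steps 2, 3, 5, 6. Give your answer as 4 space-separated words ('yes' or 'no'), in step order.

Op 1: fork(P0) -> P1. 3 ppages; refcounts: pp0:2 pp1:2 pp2:2
Op 2: write(P0, v1, 108). refcount(pp1)=2>1 -> COPY to pp3. 4 ppages; refcounts: pp0:2 pp1:1 pp2:2 pp3:1
Op 3: write(P0, v0, 125). refcount(pp0)=2>1 -> COPY to pp4. 5 ppages; refcounts: pp0:1 pp1:1 pp2:2 pp3:1 pp4:1
Op 4: read(P1, v2) -> 22. No state change.
Op 5: write(P1, v0, 142). refcount(pp0)=1 -> write in place. 5 ppages; refcounts: pp0:1 pp1:1 pp2:2 pp3:1 pp4:1
Op 6: write(P1, v2, 105). refcount(pp2)=2>1 -> COPY to pp5. 6 ppages; refcounts: pp0:1 pp1:1 pp2:1 pp3:1 pp4:1 pp5:1
Op 7: read(P0, v2) -> 22. No state change.
Op 8: read(P0, v2) -> 22. No state change.
Op 9: read(P1, v0) -> 142. No state change.

yes yes no yes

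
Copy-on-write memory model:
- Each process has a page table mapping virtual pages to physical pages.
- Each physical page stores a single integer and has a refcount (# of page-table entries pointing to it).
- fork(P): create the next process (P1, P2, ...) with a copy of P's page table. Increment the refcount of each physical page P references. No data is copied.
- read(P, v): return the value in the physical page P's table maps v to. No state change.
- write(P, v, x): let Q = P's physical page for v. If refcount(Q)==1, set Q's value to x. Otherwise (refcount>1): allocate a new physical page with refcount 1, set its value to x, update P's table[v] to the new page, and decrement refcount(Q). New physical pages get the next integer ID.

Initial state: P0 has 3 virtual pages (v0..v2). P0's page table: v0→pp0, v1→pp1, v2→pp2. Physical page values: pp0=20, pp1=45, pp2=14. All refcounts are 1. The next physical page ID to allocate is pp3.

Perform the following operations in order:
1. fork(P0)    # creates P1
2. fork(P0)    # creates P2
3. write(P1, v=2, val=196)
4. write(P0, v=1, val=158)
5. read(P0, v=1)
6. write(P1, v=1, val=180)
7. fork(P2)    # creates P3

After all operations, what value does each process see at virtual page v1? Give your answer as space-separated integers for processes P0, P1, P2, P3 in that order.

Op 1: fork(P0) -> P1. 3 ppages; refcounts: pp0:2 pp1:2 pp2:2
Op 2: fork(P0) -> P2. 3 ppages; refcounts: pp0:3 pp1:3 pp2:3
Op 3: write(P1, v2, 196). refcount(pp2)=3>1 -> COPY to pp3. 4 ppages; refcounts: pp0:3 pp1:3 pp2:2 pp3:1
Op 4: write(P0, v1, 158). refcount(pp1)=3>1 -> COPY to pp4. 5 ppages; refcounts: pp0:3 pp1:2 pp2:2 pp3:1 pp4:1
Op 5: read(P0, v1) -> 158. No state change.
Op 6: write(P1, v1, 180). refcount(pp1)=2>1 -> COPY to pp5. 6 ppages; refcounts: pp0:3 pp1:1 pp2:2 pp3:1 pp4:1 pp5:1
Op 7: fork(P2) -> P3. 6 ppages; refcounts: pp0:4 pp1:2 pp2:3 pp3:1 pp4:1 pp5:1
P0: v1 -> pp4 = 158
P1: v1 -> pp5 = 180
P2: v1 -> pp1 = 45
P3: v1 -> pp1 = 45

Answer: 158 180 45 45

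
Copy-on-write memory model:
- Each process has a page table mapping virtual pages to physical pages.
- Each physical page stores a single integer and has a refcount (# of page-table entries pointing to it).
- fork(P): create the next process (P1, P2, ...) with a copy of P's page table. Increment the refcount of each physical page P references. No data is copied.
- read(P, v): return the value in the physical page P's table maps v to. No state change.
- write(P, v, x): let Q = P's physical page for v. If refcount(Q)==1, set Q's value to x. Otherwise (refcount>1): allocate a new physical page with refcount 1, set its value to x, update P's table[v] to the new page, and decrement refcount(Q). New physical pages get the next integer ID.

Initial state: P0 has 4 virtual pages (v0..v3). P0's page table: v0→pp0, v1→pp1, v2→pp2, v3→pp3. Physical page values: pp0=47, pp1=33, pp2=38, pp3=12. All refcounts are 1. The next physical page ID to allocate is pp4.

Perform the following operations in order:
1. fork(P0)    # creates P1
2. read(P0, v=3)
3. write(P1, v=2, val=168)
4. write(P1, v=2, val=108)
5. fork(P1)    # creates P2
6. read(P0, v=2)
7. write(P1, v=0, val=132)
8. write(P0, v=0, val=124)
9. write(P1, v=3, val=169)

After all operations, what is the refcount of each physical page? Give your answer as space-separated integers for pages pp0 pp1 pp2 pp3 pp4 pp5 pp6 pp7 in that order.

Op 1: fork(P0) -> P1. 4 ppages; refcounts: pp0:2 pp1:2 pp2:2 pp3:2
Op 2: read(P0, v3) -> 12. No state change.
Op 3: write(P1, v2, 168). refcount(pp2)=2>1 -> COPY to pp4. 5 ppages; refcounts: pp0:2 pp1:2 pp2:1 pp3:2 pp4:1
Op 4: write(P1, v2, 108). refcount(pp4)=1 -> write in place. 5 ppages; refcounts: pp0:2 pp1:2 pp2:1 pp3:2 pp4:1
Op 5: fork(P1) -> P2. 5 ppages; refcounts: pp0:3 pp1:3 pp2:1 pp3:3 pp4:2
Op 6: read(P0, v2) -> 38. No state change.
Op 7: write(P1, v0, 132). refcount(pp0)=3>1 -> COPY to pp5. 6 ppages; refcounts: pp0:2 pp1:3 pp2:1 pp3:3 pp4:2 pp5:1
Op 8: write(P0, v0, 124). refcount(pp0)=2>1 -> COPY to pp6. 7 ppages; refcounts: pp0:1 pp1:3 pp2:1 pp3:3 pp4:2 pp5:1 pp6:1
Op 9: write(P1, v3, 169). refcount(pp3)=3>1 -> COPY to pp7. 8 ppages; refcounts: pp0:1 pp1:3 pp2:1 pp3:2 pp4:2 pp5:1 pp6:1 pp7:1

Answer: 1 3 1 2 2 1 1 1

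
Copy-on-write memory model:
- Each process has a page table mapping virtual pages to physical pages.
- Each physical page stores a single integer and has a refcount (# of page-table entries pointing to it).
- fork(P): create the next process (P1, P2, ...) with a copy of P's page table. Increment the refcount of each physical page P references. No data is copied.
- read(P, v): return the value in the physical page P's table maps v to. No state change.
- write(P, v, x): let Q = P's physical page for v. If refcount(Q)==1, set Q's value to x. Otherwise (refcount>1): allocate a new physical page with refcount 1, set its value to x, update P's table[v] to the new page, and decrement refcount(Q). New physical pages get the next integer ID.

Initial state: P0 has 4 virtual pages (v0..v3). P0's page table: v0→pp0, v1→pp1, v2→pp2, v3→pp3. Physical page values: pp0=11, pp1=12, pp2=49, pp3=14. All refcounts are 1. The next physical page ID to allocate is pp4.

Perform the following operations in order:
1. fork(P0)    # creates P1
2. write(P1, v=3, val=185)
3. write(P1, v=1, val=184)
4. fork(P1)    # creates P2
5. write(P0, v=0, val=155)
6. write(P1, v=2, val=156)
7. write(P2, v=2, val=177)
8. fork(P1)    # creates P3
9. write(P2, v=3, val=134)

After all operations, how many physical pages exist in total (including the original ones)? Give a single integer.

Op 1: fork(P0) -> P1. 4 ppages; refcounts: pp0:2 pp1:2 pp2:2 pp3:2
Op 2: write(P1, v3, 185). refcount(pp3)=2>1 -> COPY to pp4. 5 ppages; refcounts: pp0:2 pp1:2 pp2:2 pp3:1 pp4:1
Op 3: write(P1, v1, 184). refcount(pp1)=2>1 -> COPY to pp5. 6 ppages; refcounts: pp0:2 pp1:1 pp2:2 pp3:1 pp4:1 pp5:1
Op 4: fork(P1) -> P2. 6 ppages; refcounts: pp0:3 pp1:1 pp2:3 pp3:1 pp4:2 pp5:2
Op 5: write(P0, v0, 155). refcount(pp0)=3>1 -> COPY to pp6. 7 ppages; refcounts: pp0:2 pp1:1 pp2:3 pp3:1 pp4:2 pp5:2 pp6:1
Op 6: write(P1, v2, 156). refcount(pp2)=3>1 -> COPY to pp7. 8 ppages; refcounts: pp0:2 pp1:1 pp2:2 pp3:1 pp4:2 pp5:2 pp6:1 pp7:1
Op 7: write(P2, v2, 177). refcount(pp2)=2>1 -> COPY to pp8. 9 ppages; refcounts: pp0:2 pp1:1 pp2:1 pp3:1 pp4:2 pp5:2 pp6:1 pp7:1 pp8:1
Op 8: fork(P1) -> P3. 9 ppages; refcounts: pp0:3 pp1:1 pp2:1 pp3:1 pp4:3 pp5:3 pp6:1 pp7:2 pp8:1
Op 9: write(P2, v3, 134). refcount(pp4)=3>1 -> COPY to pp9. 10 ppages; refcounts: pp0:3 pp1:1 pp2:1 pp3:1 pp4:2 pp5:3 pp6:1 pp7:2 pp8:1 pp9:1

Answer: 10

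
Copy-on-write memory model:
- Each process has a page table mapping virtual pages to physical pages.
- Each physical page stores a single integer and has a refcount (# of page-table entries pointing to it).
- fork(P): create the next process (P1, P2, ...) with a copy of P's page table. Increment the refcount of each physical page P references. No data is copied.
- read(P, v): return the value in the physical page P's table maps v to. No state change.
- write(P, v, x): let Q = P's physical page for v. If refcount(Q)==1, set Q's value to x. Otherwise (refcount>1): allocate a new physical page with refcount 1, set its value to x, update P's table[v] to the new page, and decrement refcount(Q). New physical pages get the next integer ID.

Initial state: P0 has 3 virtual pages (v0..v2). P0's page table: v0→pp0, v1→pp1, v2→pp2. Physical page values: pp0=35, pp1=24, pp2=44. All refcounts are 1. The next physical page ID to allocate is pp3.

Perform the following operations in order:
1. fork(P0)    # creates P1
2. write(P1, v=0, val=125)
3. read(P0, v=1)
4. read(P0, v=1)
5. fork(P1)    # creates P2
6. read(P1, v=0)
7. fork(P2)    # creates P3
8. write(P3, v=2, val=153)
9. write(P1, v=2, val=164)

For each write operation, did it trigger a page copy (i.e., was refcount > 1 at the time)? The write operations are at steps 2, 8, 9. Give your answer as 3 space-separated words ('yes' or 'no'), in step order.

Op 1: fork(P0) -> P1. 3 ppages; refcounts: pp0:2 pp1:2 pp2:2
Op 2: write(P1, v0, 125). refcount(pp0)=2>1 -> COPY to pp3. 4 ppages; refcounts: pp0:1 pp1:2 pp2:2 pp3:1
Op 3: read(P0, v1) -> 24. No state change.
Op 4: read(P0, v1) -> 24. No state change.
Op 5: fork(P1) -> P2. 4 ppages; refcounts: pp0:1 pp1:3 pp2:3 pp3:2
Op 6: read(P1, v0) -> 125. No state change.
Op 7: fork(P2) -> P3. 4 ppages; refcounts: pp0:1 pp1:4 pp2:4 pp3:3
Op 8: write(P3, v2, 153). refcount(pp2)=4>1 -> COPY to pp4. 5 ppages; refcounts: pp0:1 pp1:4 pp2:3 pp3:3 pp4:1
Op 9: write(P1, v2, 164). refcount(pp2)=3>1 -> COPY to pp5. 6 ppages; refcounts: pp0:1 pp1:4 pp2:2 pp3:3 pp4:1 pp5:1

yes yes yes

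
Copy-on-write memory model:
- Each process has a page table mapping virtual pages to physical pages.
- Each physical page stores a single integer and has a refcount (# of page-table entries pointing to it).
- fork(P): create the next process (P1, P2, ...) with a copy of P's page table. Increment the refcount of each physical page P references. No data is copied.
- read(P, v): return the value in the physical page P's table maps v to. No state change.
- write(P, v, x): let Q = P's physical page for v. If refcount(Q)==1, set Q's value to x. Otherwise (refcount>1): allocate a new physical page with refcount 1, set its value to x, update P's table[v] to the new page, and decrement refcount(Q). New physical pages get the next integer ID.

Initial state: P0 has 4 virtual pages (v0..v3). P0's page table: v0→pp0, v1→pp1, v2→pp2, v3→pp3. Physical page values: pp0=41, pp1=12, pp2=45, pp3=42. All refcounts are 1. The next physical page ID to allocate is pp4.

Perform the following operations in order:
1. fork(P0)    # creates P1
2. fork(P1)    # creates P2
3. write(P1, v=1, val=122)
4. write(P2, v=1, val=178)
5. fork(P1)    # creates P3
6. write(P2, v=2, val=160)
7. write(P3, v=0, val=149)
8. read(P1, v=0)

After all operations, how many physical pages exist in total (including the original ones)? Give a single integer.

Answer: 8

Derivation:
Op 1: fork(P0) -> P1. 4 ppages; refcounts: pp0:2 pp1:2 pp2:2 pp3:2
Op 2: fork(P1) -> P2. 4 ppages; refcounts: pp0:3 pp1:3 pp2:3 pp3:3
Op 3: write(P1, v1, 122). refcount(pp1)=3>1 -> COPY to pp4. 5 ppages; refcounts: pp0:3 pp1:2 pp2:3 pp3:3 pp4:1
Op 4: write(P2, v1, 178). refcount(pp1)=2>1 -> COPY to pp5. 6 ppages; refcounts: pp0:3 pp1:1 pp2:3 pp3:3 pp4:1 pp5:1
Op 5: fork(P1) -> P3. 6 ppages; refcounts: pp0:4 pp1:1 pp2:4 pp3:4 pp4:2 pp5:1
Op 6: write(P2, v2, 160). refcount(pp2)=4>1 -> COPY to pp6. 7 ppages; refcounts: pp0:4 pp1:1 pp2:3 pp3:4 pp4:2 pp5:1 pp6:1
Op 7: write(P3, v0, 149). refcount(pp0)=4>1 -> COPY to pp7. 8 ppages; refcounts: pp0:3 pp1:1 pp2:3 pp3:4 pp4:2 pp5:1 pp6:1 pp7:1
Op 8: read(P1, v0) -> 41. No state change.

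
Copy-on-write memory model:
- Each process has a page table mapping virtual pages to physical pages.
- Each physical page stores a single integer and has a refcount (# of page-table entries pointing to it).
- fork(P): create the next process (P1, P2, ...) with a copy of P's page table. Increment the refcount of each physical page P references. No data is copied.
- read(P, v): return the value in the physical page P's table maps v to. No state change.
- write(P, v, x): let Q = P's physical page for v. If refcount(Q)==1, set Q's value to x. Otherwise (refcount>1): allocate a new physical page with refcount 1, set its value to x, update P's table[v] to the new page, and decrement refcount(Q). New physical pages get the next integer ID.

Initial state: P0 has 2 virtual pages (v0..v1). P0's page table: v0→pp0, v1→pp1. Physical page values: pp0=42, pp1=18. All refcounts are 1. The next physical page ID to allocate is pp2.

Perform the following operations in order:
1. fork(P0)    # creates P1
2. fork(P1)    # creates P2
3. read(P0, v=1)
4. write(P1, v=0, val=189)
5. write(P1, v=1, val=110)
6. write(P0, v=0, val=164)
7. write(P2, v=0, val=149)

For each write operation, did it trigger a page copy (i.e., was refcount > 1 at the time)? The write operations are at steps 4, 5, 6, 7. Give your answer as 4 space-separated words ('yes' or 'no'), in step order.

Op 1: fork(P0) -> P1. 2 ppages; refcounts: pp0:2 pp1:2
Op 2: fork(P1) -> P2. 2 ppages; refcounts: pp0:3 pp1:3
Op 3: read(P0, v1) -> 18. No state change.
Op 4: write(P1, v0, 189). refcount(pp0)=3>1 -> COPY to pp2. 3 ppages; refcounts: pp0:2 pp1:3 pp2:1
Op 5: write(P1, v1, 110). refcount(pp1)=3>1 -> COPY to pp3. 4 ppages; refcounts: pp0:2 pp1:2 pp2:1 pp3:1
Op 6: write(P0, v0, 164). refcount(pp0)=2>1 -> COPY to pp4. 5 ppages; refcounts: pp0:1 pp1:2 pp2:1 pp3:1 pp4:1
Op 7: write(P2, v0, 149). refcount(pp0)=1 -> write in place. 5 ppages; refcounts: pp0:1 pp1:2 pp2:1 pp3:1 pp4:1

yes yes yes no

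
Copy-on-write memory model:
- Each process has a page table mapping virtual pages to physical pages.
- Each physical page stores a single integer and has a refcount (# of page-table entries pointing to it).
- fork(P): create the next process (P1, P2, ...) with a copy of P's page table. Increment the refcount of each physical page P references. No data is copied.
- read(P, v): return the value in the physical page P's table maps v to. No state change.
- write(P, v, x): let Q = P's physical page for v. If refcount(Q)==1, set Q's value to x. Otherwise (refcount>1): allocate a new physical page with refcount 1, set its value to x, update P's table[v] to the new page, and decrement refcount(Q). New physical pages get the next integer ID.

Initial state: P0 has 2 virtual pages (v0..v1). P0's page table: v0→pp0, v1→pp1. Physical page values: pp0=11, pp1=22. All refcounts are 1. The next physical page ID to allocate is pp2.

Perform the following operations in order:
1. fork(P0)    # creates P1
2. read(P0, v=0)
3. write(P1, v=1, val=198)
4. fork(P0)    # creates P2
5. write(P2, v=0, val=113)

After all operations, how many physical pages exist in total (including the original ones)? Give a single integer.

Op 1: fork(P0) -> P1. 2 ppages; refcounts: pp0:2 pp1:2
Op 2: read(P0, v0) -> 11. No state change.
Op 3: write(P1, v1, 198). refcount(pp1)=2>1 -> COPY to pp2. 3 ppages; refcounts: pp0:2 pp1:1 pp2:1
Op 4: fork(P0) -> P2. 3 ppages; refcounts: pp0:3 pp1:2 pp2:1
Op 5: write(P2, v0, 113). refcount(pp0)=3>1 -> COPY to pp3. 4 ppages; refcounts: pp0:2 pp1:2 pp2:1 pp3:1

Answer: 4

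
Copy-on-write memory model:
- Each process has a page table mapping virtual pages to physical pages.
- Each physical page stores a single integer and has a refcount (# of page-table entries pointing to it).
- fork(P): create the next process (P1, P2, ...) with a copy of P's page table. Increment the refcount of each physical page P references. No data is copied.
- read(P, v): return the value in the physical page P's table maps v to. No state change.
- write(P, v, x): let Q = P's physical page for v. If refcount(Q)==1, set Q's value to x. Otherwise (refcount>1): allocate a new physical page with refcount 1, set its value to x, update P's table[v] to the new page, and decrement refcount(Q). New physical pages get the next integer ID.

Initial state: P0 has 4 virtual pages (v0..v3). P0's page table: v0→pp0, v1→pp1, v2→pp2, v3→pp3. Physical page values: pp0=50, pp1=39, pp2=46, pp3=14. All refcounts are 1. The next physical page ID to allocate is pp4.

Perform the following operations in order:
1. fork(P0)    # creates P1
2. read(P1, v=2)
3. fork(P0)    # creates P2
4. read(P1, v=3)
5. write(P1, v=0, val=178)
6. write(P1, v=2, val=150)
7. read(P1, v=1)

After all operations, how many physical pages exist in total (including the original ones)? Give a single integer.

Op 1: fork(P0) -> P1. 4 ppages; refcounts: pp0:2 pp1:2 pp2:2 pp3:2
Op 2: read(P1, v2) -> 46. No state change.
Op 3: fork(P0) -> P2. 4 ppages; refcounts: pp0:3 pp1:3 pp2:3 pp3:3
Op 4: read(P1, v3) -> 14. No state change.
Op 5: write(P1, v0, 178). refcount(pp0)=3>1 -> COPY to pp4. 5 ppages; refcounts: pp0:2 pp1:3 pp2:3 pp3:3 pp4:1
Op 6: write(P1, v2, 150). refcount(pp2)=3>1 -> COPY to pp5. 6 ppages; refcounts: pp0:2 pp1:3 pp2:2 pp3:3 pp4:1 pp5:1
Op 7: read(P1, v1) -> 39. No state change.

Answer: 6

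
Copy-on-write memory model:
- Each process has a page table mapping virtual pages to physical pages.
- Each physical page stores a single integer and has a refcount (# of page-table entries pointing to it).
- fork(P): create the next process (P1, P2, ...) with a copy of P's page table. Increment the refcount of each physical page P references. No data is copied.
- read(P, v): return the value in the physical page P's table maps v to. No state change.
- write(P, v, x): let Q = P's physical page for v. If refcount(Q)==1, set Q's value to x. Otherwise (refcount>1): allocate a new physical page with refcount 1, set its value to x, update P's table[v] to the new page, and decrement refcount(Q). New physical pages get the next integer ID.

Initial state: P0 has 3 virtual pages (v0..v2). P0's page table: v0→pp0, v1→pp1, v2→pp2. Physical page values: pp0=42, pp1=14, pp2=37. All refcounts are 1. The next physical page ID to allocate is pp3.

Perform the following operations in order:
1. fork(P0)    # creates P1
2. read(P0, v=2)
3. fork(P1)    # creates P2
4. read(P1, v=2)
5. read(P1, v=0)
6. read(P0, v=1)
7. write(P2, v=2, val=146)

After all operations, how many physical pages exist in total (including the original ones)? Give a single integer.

Answer: 4

Derivation:
Op 1: fork(P0) -> P1. 3 ppages; refcounts: pp0:2 pp1:2 pp2:2
Op 2: read(P0, v2) -> 37. No state change.
Op 3: fork(P1) -> P2. 3 ppages; refcounts: pp0:3 pp1:3 pp2:3
Op 4: read(P1, v2) -> 37. No state change.
Op 5: read(P1, v0) -> 42. No state change.
Op 6: read(P0, v1) -> 14. No state change.
Op 7: write(P2, v2, 146). refcount(pp2)=3>1 -> COPY to pp3. 4 ppages; refcounts: pp0:3 pp1:3 pp2:2 pp3:1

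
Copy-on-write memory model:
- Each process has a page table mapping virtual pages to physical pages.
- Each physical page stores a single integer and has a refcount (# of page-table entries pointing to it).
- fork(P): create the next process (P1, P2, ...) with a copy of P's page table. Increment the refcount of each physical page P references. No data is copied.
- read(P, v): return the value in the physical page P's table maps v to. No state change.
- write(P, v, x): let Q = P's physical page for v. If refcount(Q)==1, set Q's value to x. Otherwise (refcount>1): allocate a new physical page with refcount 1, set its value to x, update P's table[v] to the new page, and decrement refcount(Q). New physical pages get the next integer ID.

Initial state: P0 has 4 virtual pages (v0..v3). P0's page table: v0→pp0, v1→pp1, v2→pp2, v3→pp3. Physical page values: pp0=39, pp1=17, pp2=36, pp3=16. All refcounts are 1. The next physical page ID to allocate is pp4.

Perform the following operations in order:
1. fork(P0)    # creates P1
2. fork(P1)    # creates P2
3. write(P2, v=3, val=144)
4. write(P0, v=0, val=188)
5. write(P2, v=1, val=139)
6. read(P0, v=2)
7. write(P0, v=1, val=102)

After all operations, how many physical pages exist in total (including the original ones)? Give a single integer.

Answer: 8

Derivation:
Op 1: fork(P0) -> P1. 4 ppages; refcounts: pp0:2 pp1:2 pp2:2 pp3:2
Op 2: fork(P1) -> P2. 4 ppages; refcounts: pp0:3 pp1:3 pp2:3 pp3:3
Op 3: write(P2, v3, 144). refcount(pp3)=3>1 -> COPY to pp4. 5 ppages; refcounts: pp0:3 pp1:3 pp2:3 pp3:2 pp4:1
Op 4: write(P0, v0, 188). refcount(pp0)=3>1 -> COPY to pp5. 6 ppages; refcounts: pp0:2 pp1:3 pp2:3 pp3:2 pp4:1 pp5:1
Op 5: write(P2, v1, 139). refcount(pp1)=3>1 -> COPY to pp6. 7 ppages; refcounts: pp0:2 pp1:2 pp2:3 pp3:2 pp4:1 pp5:1 pp6:1
Op 6: read(P0, v2) -> 36. No state change.
Op 7: write(P0, v1, 102). refcount(pp1)=2>1 -> COPY to pp7. 8 ppages; refcounts: pp0:2 pp1:1 pp2:3 pp3:2 pp4:1 pp5:1 pp6:1 pp7:1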